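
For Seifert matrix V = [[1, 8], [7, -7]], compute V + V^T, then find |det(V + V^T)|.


Step 1: Form V + V^T where V = [[1, 8], [7, -7]]
  V^T = [[1, 7], [8, -7]]
  V + V^T = [[2, 15], [15, -14]]
Step 2: det(V + V^T) = 2*(-14) - 15*15
  = -28 - 225 = -253
Step 3: Knot determinant = |det(V + V^T)| = |-253| = 253

253


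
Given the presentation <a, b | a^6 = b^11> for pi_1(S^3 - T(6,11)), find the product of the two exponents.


The relation is a^6 = b^11.
Product of exponents = 6 * 11
= 66

66


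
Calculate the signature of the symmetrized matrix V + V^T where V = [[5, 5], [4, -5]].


Step 1: V + V^T = [[10, 9], [9, -10]]
Step 2: trace = 0, det = -181
Step 3: Discriminant = 0^2 - 4*(-181) = 724
Step 4: Eigenvalues: 13.4536, -13.4536
Step 5: Signature = (# positive eigenvalues) - (# negative eigenvalues) = 0

0


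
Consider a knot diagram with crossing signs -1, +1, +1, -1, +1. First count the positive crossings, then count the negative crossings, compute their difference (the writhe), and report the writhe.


Step 1: Count positive crossings (+1).
Positive crossings: 3
Step 2: Count negative crossings (-1).
Negative crossings: 2
Step 3: Writhe = (positive) - (negative)
w = 3 - 2 = 1
Step 4: |w| = 1, and w is positive

1


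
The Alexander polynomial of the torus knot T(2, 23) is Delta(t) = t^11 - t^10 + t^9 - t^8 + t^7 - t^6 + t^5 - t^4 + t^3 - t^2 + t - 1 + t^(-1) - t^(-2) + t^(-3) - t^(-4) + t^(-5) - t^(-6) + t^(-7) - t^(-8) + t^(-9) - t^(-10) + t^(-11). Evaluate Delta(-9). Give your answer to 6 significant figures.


Substituting t = -9 into Delta(t) = t^11 - t^10 + t^9 - t^8 + t^7 - t^6 + t^5 - t^4 + t^3 - t^2 + t - 1 + t^(-1) - t^(-2) + t^(-3) - t^(-4) + t^(-5) - t^(-6) + t^(-7) - t^(-8) + t^(-9) - t^(-10) + t^(-11):
Term values: (-31381059609) + (-3486784401) + (-387420489) + (-43046721) + (-4782969) + (-531441) + (-59049) + (-6561) + (-729) + (-81) + (-9) + (-1) + (-0.111111) + (-0.0123457) + (-0.00137174) + (-0.000152416) + (-1.69351e-05) + (-1.88168e-06) + (-2.09075e-07) + (-2.32306e-08) + (-2.58117e-09) + (-2.86797e-10) + (-3.18664e-11)
Sum = -3.530369206e+10
Rounded to 6 significant figures: -3.53037e+10

-3.53037e+10


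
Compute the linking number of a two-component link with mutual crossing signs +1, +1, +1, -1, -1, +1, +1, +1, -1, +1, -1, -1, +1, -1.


Step 1: Count positive crossings: 8
Step 2: Count negative crossings: 6
Step 3: Sum of signs = 8 - 6 = 2
Step 4: Linking number = sum/2 = 2/2 = 1

1


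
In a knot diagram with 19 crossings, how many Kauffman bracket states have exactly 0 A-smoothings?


We choose which 0 of 19 crossings get A-smoothings.
C(19, 0) = 19! / (0! * 19!)
= 1

1


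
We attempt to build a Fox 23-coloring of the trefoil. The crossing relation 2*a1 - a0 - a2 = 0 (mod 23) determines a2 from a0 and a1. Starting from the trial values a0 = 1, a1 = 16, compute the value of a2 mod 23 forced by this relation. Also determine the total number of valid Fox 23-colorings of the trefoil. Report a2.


Step 1: Apply the given crossing relation 2*a1 - a0 - a2 = 0 (mod 23).
  a2 = 2*a1 - a0 mod 23
  a2 = 2*16 - 1 mod 23
  a2 = 32 - 1 mod 23
  a2 = 31 mod 23 = 8
Step 2: The trefoil has determinant 3.
  Number of Fox p-colorings (p prime) is p^2 if p = 3, else p.
  Since 23 does not divide 3, only trivial (constant) colorings exist.
  (So the trial a0 = 1, a1 = 16 with a0 != a1 does NOT extend to a valid coloring of the whole trefoil: the other two crossing relations require 3*(a1 - a0) = 0 (mod 23), which fails.)
  Total colorings = 23
Step 3: a2 = 8, total Fox 23-colorings = 23

8


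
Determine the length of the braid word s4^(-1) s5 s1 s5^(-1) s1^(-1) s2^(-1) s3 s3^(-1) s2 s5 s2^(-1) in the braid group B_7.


The word length counts the number of generators (including inverses).
Listing each generator: s4^(-1), s5, s1, s5^(-1), s1^(-1), s2^(-1), s3, s3^(-1), s2, s5, s2^(-1)
There are 11 generators in this braid word.

11


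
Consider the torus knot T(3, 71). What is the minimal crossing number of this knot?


For a torus knot T(p, q) with gcd(p,q)=1,
the crossing number is min(p*(q-1), q*(p-1)).
p*(q-1) = 3*70 = 210
q*(p-1) = 71*2 = 142
min(210, 142) = 142

142


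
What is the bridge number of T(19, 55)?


The bridge number of T(p,q) is min(p,q).
min(19, 55) = 19

19


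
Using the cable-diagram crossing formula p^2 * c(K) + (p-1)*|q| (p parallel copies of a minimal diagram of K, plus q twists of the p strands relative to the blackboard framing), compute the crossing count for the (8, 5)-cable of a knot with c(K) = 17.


Step 1: Each of the c(K) crossings of the companion diagram becomes p*p = p^2 crossings among the p parallel strands, and each of the |q| twists s_1 s_2 ... s_(p-1) adds (p-1) crossings.
  Crossings = p^2 * c(K) + (p-1)*|q|
Step 2: = 8^2 * 17 + (8-1)*5
Step 3: = 64*17 + 7*5
Step 4: = 1088 + 35 = 1123

1123


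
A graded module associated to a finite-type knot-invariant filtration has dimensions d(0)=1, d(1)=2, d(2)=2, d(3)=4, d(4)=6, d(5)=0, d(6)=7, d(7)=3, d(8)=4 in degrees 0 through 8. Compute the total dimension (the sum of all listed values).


Total dimension = d(0) + d(1) + ... + d(8)
= 1 + 2 + 2 + 4 + 6 + 0 + 7 + 3 + 4
= 29

29


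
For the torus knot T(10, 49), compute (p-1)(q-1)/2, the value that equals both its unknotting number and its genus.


For a torus knot T(p,q), both the unknotting number and genus equal (p-1)(q-1)/2.
= (10-1)(49-1)/2
= 9*48/2
= 432/2 = 216

216


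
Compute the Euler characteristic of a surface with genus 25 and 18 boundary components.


chi = 2 - 2g - b
= 2 - 2*25 - 18
= 2 - 50 - 18 = -66

-66


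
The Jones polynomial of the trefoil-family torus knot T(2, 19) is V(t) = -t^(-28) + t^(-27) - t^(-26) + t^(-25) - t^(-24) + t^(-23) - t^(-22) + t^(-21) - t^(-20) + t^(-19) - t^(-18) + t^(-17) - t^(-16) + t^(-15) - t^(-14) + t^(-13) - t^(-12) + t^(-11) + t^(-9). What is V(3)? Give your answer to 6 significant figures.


Substituting t = 3 into V(t) = -t^(-28) + t^(-27) - t^(-26) + t^(-25) - t^(-24) + t^(-23) - t^(-22) + t^(-21) - t^(-20) + t^(-19) - t^(-18) + t^(-17) - t^(-16) + t^(-15) - t^(-14) + t^(-13) - t^(-12) + t^(-11) + t^(-9):
  (-)t^(-28) = -4.37124e-14
  (+)t^(-27) = 1.31137e-13
  (-)t^(-26) = -3.93412e-13
  (+)t^(-25) = 1.18024e-12
  (-)t^(-24) = -3.54071e-12
  (+)t^(-23) = 1.06221e-11
  (-)t^(-22) = -3.18664e-11
  (+)t^(-21) = 9.55991e-11
  (-)t^(-20) = -2.86797e-10
  (+)t^(-19) = 8.60392e-10
  (-)t^(-18) = -2.58117e-09
  (+)t^(-17) = 7.74352e-09
  (-)t^(-16) = -2.32306e-08
  (+)t^(-15) = 6.96917e-08
  (-)t^(-14) = -2.09075e-07
  (+)t^(-13) = 6.27225e-07
  (-)t^(-12) = -1.88168e-06
  (+)t^(-11) = 5.64503e-06
  (+)t^(-9) = 5.08053e-05
Sum = (-4.37124e-14) + (1.31137e-13) + (-3.93412e-13) + (1.18024e-12) + (-3.54071e-12) + (1.06221e-11) + (-3.18664e-11) + (9.55991e-11) + (-2.86797e-10) + (8.60392e-10) + (-2.58117e-09) + (7.74352e-09) + (-2.32306e-08) + (6.96917e-08) + (-2.09075e-07) + (6.27225e-07) + (-1.88168e-06) + (5.64503e-06) + (5.08053e-05)
= 5.503903537e-05
Rounded to 6 significant figures: 5.5039e-05

5.5039e-05


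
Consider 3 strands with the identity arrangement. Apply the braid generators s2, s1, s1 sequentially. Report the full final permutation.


Starting with identity [1, 2, 3].
Apply generators in sequence:
  After s2: [1, 3, 2]
  After s1: [3, 1, 2]
  After s1: [1, 3, 2]
Final permutation: [1, 3, 2]

[1, 3, 2]


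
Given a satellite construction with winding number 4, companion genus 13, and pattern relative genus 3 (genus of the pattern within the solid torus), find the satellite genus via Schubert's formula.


Schubert: g(satellite) = g_rel(pattern) + |winding| * g(companion),
where g_rel(pattern) is the genus of the pattern relative to the solid torus.
= 3 + 4 * 13
= 3 + 52 = 55

55


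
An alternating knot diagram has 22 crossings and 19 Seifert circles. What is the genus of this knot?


For alternating knots, g = (c - s + 1)/2.
= (22 - 19 + 1)/2
= 4/2 = 2

2


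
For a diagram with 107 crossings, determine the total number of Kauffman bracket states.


Each crossing contributes 2 choices (A-smoothing or B-smoothing).
Total states = 2^107 = 162259276829213363391578010288128

162259276829213363391578010288128


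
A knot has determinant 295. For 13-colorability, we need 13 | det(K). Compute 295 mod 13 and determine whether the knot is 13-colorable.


Step 1: A knot is p-colorable if and only if p divides its determinant.
Step 2: Compute 295 mod 13.
295 = 22 * 13 + 9
Step 3: 295 mod 13 = 9
Step 4: The knot is 13-colorable: no

9


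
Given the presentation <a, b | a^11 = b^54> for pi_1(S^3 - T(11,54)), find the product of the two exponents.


The relation is a^11 = b^54.
Product of exponents = 11 * 54
= 594

594


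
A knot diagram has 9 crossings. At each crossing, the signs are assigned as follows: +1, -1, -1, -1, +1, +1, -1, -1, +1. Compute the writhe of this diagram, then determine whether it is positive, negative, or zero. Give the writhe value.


Step 1: Count positive crossings (+1).
Positive crossings: 4
Step 2: Count negative crossings (-1).
Negative crossings: 5
Step 3: Writhe = (positive) - (negative)
w = 4 - 5 = -1
Step 4: |w| = 1, and w is negative

-1


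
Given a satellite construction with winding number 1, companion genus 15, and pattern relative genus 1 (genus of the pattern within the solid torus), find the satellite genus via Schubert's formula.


Schubert: g(satellite) = g_rel(pattern) + |winding| * g(companion),
where g_rel(pattern) is the genus of the pattern relative to the solid torus.
= 1 + 1 * 15
= 1 + 15 = 16

16


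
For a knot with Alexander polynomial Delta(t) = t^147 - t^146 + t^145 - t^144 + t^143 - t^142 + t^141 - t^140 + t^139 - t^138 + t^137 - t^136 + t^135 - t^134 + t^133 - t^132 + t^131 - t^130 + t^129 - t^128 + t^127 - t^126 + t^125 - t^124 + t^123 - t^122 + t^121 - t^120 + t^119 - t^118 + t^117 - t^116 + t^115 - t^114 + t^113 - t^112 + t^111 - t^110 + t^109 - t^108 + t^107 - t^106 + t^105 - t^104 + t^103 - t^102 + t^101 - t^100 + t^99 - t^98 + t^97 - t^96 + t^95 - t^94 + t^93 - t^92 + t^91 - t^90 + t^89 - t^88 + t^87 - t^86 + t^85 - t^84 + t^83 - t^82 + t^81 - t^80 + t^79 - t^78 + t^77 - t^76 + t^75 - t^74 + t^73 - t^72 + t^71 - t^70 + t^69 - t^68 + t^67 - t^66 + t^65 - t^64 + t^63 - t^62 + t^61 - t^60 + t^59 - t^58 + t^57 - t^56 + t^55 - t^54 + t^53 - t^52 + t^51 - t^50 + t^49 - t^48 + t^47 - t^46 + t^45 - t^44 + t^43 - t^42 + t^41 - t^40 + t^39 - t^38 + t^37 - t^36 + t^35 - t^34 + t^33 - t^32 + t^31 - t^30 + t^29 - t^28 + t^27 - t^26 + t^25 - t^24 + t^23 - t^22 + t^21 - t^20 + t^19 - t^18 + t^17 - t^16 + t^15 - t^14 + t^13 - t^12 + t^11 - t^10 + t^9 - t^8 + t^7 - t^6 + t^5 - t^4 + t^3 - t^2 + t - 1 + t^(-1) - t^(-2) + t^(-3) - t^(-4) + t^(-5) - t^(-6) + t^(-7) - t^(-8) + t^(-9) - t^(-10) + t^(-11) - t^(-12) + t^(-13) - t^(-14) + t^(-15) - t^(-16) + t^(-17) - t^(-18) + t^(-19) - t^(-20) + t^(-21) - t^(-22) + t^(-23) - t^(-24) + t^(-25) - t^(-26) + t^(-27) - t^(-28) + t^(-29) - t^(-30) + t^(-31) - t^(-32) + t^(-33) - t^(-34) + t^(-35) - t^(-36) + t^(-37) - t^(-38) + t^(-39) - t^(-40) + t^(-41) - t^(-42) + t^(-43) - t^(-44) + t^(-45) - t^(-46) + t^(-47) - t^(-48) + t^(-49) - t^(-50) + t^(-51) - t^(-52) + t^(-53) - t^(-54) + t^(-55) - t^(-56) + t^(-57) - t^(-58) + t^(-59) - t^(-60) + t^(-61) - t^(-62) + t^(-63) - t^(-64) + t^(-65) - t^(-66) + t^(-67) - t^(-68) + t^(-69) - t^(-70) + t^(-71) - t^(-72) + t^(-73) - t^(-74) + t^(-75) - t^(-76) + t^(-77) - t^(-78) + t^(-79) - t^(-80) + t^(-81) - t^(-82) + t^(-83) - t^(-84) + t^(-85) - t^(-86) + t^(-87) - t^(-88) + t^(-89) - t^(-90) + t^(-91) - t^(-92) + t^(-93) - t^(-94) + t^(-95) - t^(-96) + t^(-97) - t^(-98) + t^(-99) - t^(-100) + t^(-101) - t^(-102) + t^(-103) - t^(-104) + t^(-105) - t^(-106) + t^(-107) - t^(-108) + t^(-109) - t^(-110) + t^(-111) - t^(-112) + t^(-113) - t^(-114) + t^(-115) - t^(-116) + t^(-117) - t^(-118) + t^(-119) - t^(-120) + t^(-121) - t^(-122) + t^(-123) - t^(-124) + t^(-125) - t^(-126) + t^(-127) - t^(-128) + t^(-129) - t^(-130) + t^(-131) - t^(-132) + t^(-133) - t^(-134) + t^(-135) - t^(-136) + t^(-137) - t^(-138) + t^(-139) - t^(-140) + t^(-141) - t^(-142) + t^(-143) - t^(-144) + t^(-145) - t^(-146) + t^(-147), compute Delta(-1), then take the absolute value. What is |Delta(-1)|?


Step 1: The polynomial has 295 terms with alternating signs, exponents from 147 down to -147.
Step 2: Substitute t = -1. The i-th term has coefficient (-1)^i and exponent (m-i),
  so its value is (-1)^i * (-1)^(m-i) = (-1)^m = -1 for every i.
Step 3: All 295 terms equal -1, so Delta(-1) = 295 * (-1) = -295
Step 4: |Delta(-1)| = 295

295


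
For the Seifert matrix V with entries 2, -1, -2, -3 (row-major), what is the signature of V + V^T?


Step 1: V + V^T = [[4, -3], [-3, -6]]
Step 2: trace = -2, det = -33
Step 3: Discriminant = (-2)^2 - 4*(-33) = 136
Step 4: Eigenvalues: 4.83095, -6.83095
Step 5: Signature = (# positive eigenvalues) - (# negative eigenvalues) = 0

0


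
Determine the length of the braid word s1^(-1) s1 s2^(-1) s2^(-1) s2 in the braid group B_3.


The word length counts the number of generators (including inverses).
Listing each generator: s1^(-1), s1, s2^(-1), s2^(-1), s2
There are 5 generators in this braid word.

5


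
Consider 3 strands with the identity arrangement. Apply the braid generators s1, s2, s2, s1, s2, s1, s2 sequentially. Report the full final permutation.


Starting with identity [1, 2, 3].
Apply generators in sequence:
  After s1: [2, 1, 3]
  After s2: [2, 3, 1]
  After s2: [2, 1, 3]
  After s1: [1, 2, 3]
  After s2: [1, 3, 2]
  After s1: [3, 1, 2]
  After s2: [3, 2, 1]
Final permutation: [3, 2, 1]

[3, 2, 1]


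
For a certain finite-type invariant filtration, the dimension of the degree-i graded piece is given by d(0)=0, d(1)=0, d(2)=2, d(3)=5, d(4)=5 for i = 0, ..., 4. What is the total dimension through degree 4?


Total dimension = d(0) + d(1) + ... + d(4)
= 0 + 0 + 2 + 5 + 5
= 12

12


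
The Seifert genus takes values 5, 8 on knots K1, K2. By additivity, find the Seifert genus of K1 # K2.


The Seifert genus is additive under connected sum.
Seifert genus(K1 # K2) = (5) + (8)
= 13

13


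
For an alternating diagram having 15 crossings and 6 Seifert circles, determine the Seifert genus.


For alternating knots, g = (c - s + 1)/2.
= (15 - 6 + 1)/2
= 10/2 = 5

5


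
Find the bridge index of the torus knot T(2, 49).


The bridge number of T(p,q) is min(p,q).
min(2, 49) = 2

2


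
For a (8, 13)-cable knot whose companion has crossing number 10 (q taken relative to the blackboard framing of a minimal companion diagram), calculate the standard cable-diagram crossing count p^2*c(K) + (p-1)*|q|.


Step 1: Each of the c(K) crossings of the companion diagram becomes p*p = p^2 crossings among the p parallel strands, and each of the |q| twists s_1 s_2 ... s_(p-1) adds (p-1) crossings.
  Crossings = p^2 * c(K) + (p-1)*|q|
Step 2: = 8^2 * 10 + (8-1)*13
Step 3: = 64*10 + 7*13
Step 4: = 640 + 91 = 731

731


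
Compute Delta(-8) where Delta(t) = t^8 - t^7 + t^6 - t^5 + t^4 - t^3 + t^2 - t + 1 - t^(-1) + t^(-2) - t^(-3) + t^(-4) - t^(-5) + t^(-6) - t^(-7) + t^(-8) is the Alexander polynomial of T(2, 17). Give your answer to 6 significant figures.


Substituting t = -8 into Delta(t) = t^8 - t^7 + t^6 - t^5 + t^4 - t^3 + t^2 - t + 1 - t^(-1) + t^(-2) - t^(-3) + t^(-4) - t^(-5) + t^(-6) - t^(-7) + t^(-8):
Term values: (16777216) + (2097152) + (262144) + (32768) + (4096) + (512) + (64) + (8) + (1) + (0.125) + (0.015625) + (0.00195312) + (0.000244141) + (3.05176e-05) + (3.8147e-06) + (4.76837e-07) + (5.96046e-08)
Sum = 19173961.14
Rounded to 6 significant figures: 1.9174e+07

1.9174e+07


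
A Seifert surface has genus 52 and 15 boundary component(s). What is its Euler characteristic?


chi = 2 - 2g - b
= 2 - 2*52 - 15
= 2 - 104 - 15 = -117

-117


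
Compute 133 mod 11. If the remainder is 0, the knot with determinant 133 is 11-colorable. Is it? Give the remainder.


Step 1: A knot is p-colorable if and only if p divides its determinant.
Step 2: Compute 133 mod 11.
133 = 12 * 11 + 1
Step 3: 133 mod 11 = 1
Step 4: The knot is 11-colorable: no

1


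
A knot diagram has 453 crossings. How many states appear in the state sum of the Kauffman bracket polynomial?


Each crossing contributes 2 choices (A-smoothing or B-smoothing).
Total states = 2^453 = 23258839177459420497578361852416145099316523541994177929007686373780457219628733546438113622840434097944400691400517693873107252115668992

23258839177459420497578361852416145099316523541994177929007686373780457219628733546438113622840434097944400691400517693873107252115668992


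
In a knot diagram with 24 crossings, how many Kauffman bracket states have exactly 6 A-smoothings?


We choose which 6 of 24 crossings get A-smoothings.
C(24, 6) = 24! / (6! * 18!)
= 134596

134596


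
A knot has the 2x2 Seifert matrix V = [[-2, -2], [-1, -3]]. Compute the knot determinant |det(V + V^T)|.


Step 1: Form V + V^T where V = [[-2, -2], [-1, -3]]
  V^T = [[-2, -1], [-2, -3]]
  V + V^T = [[-4, -3], [-3, -6]]
Step 2: det(V + V^T) = (-4)*(-6) - (-3)*(-3)
  = 24 - 9 = 15
Step 3: Knot determinant = |det(V + V^T)| = |15| = 15

15


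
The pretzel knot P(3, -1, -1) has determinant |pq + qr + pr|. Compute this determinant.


Step 1: Compute pq + qr + pr.
pq = 3*(-1) = -3
qr = (-1)*(-1) = 1
pr = 3*(-1) = -3
pq + qr + pr = -3 + 1 + (-3) = -5
Step 2: Take absolute value.
det(P(3,-1,-1)) = |-5| = 5

5


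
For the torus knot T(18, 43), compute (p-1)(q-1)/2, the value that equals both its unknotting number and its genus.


For a torus knot T(p,q), both the unknotting number and genus equal (p-1)(q-1)/2.
= (18-1)(43-1)/2
= 17*42/2
= 714/2 = 357

357


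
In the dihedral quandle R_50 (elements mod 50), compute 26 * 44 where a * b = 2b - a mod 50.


26 * 44 = 2*44 - 26 mod 50
= 88 - 26 mod 50
= 62 mod 50 = 12

12


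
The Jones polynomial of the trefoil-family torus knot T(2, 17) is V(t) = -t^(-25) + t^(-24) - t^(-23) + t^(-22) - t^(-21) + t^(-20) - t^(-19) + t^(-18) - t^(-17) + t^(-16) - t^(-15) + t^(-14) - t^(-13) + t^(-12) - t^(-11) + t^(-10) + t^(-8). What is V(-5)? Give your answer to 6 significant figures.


Substituting t = -5 into V(t) = -t^(-25) + t^(-24) - t^(-23) + t^(-22) - t^(-21) + t^(-20) - t^(-19) + t^(-18) - t^(-17) + t^(-16) - t^(-15) + t^(-14) - t^(-13) + t^(-12) - t^(-11) + t^(-10) + t^(-8):
  (-)t^(-25) = 3.35544e-18
  (+)t^(-24) = 1.67772e-17
  (-)t^(-23) = 8.38861e-17
  (+)t^(-22) = 4.1943e-16
  (-)t^(-21) = 2.09715e-15
  (+)t^(-20) = 1.04858e-14
  (-)t^(-19) = 5.24288e-14
  (+)t^(-18) = 2.62144e-13
  (-)t^(-17) = 1.31072e-12
  (+)t^(-16) = 6.5536e-12
  (-)t^(-15) = 3.2768e-11
  (+)t^(-14) = 1.6384e-10
  (-)t^(-13) = 8.192e-10
  (+)t^(-12) = 4.096e-09
  (-)t^(-11) = 2.048e-08
  (+)t^(-10) = 1.024e-07
  (+)t^(-8) = 2.56e-06
Sum = (3.35544e-18) + (1.67772e-17) + (8.38861e-17) + (4.1943e-16) + (2.09715e-15) + (1.04858e-14) + (5.24288e-14) + (2.62144e-13) + (1.31072e-12) + (6.5536e-12) + (3.2768e-11) + (1.6384e-10) + (8.192e-10) + (4.096e-09) + (2.048e-08) + (1.024e-07) + (2.56e-06)
= 2.688e-06
Rounded to 6 significant figures: 2.688e-06

2.688e-06


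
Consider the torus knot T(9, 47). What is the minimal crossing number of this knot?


For a torus knot T(p, q) with gcd(p,q)=1,
the crossing number is min(p*(q-1), q*(p-1)).
p*(q-1) = 9*46 = 414
q*(p-1) = 47*8 = 376
min(414, 376) = 376

376


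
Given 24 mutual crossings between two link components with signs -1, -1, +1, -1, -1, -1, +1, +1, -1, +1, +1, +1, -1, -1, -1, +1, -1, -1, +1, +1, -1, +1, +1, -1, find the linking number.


Step 1: Count positive crossings: 11
Step 2: Count negative crossings: 13
Step 3: Sum of signs = 11 - 13 = -2
Step 4: Linking number = sum/2 = -2/2 = -1

-1


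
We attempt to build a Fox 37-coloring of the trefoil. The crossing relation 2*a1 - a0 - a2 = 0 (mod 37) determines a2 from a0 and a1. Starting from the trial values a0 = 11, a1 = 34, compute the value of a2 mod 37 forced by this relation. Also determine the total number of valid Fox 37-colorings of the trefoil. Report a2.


Step 1: Apply the given crossing relation 2*a1 - a0 - a2 = 0 (mod 37).
  a2 = 2*a1 - a0 mod 37
  a2 = 2*34 - 11 mod 37
  a2 = 68 - 11 mod 37
  a2 = 57 mod 37 = 20
Step 2: The trefoil has determinant 3.
  Number of Fox p-colorings (p prime) is p^2 if p = 3, else p.
  Since 37 does not divide 3, only trivial (constant) colorings exist.
  (So the trial a0 = 11, a1 = 34 with a0 != a1 does NOT extend to a valid coloring of the whole trefoil: the other two crossing relations require 3*(a1 - a0) = 0 (mod 37), which fails.)
  Total colorings = 37
Step 3: a2 = 20, total Fox 37-colorings = 37

20


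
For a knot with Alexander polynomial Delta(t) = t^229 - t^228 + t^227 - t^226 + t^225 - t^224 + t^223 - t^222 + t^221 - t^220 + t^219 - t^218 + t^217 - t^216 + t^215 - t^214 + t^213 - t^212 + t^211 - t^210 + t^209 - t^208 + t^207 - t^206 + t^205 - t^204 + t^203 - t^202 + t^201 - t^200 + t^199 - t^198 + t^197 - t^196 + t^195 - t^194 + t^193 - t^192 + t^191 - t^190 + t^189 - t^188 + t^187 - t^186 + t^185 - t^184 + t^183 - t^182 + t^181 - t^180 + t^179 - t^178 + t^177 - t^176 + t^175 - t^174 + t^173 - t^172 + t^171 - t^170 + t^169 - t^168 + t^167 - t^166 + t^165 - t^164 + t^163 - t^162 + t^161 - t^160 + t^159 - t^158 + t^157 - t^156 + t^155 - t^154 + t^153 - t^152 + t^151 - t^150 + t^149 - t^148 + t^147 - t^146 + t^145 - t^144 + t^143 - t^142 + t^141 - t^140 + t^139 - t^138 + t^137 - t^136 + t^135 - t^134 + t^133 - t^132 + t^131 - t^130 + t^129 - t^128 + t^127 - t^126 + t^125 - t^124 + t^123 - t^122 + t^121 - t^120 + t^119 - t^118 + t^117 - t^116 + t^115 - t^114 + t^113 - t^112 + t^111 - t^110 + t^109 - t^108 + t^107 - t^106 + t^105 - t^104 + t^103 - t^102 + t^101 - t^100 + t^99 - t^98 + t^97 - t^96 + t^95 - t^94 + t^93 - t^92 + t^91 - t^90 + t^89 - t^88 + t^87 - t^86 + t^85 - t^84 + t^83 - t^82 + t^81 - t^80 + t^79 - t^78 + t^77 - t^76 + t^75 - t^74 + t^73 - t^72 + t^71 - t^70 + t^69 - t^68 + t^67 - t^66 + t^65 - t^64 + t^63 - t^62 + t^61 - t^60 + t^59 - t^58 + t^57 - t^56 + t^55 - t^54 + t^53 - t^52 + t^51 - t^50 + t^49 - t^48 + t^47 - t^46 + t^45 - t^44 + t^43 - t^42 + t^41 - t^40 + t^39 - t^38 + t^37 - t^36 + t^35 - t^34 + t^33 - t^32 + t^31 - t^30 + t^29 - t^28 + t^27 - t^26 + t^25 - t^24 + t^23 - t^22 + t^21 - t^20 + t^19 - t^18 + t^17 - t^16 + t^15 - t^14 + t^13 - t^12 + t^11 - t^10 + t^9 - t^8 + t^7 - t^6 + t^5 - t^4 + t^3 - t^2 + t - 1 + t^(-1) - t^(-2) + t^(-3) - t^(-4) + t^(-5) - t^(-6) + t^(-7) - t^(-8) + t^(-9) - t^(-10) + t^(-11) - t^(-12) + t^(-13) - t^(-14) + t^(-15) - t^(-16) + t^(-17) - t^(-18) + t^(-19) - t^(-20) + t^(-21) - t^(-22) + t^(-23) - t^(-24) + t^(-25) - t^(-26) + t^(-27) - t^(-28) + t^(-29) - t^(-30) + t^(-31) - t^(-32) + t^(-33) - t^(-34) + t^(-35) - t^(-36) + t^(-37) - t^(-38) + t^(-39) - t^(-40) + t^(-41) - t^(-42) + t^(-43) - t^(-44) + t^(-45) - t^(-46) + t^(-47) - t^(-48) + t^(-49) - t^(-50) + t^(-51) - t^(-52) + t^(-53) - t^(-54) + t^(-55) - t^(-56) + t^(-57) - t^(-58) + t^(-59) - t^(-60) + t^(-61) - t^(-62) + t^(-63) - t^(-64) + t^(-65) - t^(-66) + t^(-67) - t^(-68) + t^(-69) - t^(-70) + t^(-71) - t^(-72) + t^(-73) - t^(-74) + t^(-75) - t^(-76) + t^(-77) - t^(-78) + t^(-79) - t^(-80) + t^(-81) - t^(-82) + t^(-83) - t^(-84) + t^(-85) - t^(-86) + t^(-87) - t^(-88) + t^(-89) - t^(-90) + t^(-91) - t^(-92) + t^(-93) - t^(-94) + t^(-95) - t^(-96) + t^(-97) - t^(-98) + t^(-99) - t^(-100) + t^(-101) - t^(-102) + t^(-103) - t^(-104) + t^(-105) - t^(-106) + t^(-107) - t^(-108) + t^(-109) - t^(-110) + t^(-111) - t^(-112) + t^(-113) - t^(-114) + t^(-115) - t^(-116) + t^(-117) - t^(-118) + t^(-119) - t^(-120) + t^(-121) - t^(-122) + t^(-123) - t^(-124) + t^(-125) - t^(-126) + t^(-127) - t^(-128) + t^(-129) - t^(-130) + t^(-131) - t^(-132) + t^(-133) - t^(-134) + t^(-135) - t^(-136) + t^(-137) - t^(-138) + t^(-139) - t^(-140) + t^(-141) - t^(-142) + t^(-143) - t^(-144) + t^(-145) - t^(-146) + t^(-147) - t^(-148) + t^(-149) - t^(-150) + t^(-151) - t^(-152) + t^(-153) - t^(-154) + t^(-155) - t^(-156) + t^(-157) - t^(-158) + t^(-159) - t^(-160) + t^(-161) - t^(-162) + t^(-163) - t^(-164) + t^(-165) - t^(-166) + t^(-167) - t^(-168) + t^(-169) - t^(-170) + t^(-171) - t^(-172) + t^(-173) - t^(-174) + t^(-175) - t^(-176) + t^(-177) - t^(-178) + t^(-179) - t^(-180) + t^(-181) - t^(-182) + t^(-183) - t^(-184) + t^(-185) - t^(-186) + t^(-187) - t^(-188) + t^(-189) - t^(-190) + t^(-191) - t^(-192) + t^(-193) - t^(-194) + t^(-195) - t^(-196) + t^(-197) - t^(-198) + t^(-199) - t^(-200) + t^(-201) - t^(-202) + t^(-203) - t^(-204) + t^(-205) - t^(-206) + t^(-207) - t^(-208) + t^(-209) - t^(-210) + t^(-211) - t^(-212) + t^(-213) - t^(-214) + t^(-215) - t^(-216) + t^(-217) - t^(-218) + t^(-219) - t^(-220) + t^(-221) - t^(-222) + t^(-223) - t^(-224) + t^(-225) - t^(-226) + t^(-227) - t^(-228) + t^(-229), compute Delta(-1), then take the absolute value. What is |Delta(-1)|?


Step 1: The polynomial has 459 terms with alternating signs, exponents from 229 down to -229.
Step 2: Substitute t = -1. The i-th term has coefficient (-1)^i and exponent (m-i),
  so its value is (-1)^i * (-1)^(m-i) = (-1)^m = -1 for every i.
Step 3: All 459 terms equal -1, so Delta(-1) = 459 * (-1) = -459
Step 4: |Delta(-1)| = 459

459


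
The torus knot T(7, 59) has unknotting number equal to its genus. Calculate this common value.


For a torus knot T(p,q), both the unknotting number and genus equal (p-1)(q-1)/2.
= (7-1)(59-1)/2
= 6*58/2
= 348/2 = 174

174


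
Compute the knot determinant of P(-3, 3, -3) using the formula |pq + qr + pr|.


Step 1: Compute pq + qr + pr.
pq = (-3)*3 = -9
qr = 3*(-3) = -9
pr = (-3)*(-3) = 9
pq + qr + pr = -9 + (-9) + 9 = -9
Step 2: Take absolute value.
det(P(-3,3,-3)) = |-9| = 9

9


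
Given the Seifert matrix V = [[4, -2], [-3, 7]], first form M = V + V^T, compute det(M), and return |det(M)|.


Step 1: Form V + V^T where V = [[4, -2], [-3, 7]]
  V^T = [[4, -3], [-2, 7]]
  V + V^T = [[8, -5], [-5, 14]]
Step 2: det(V + V^T) = 8*14 - (-5)*(-5)
  = 112 - 25 = 87
Step 3: Knot determinant = |det(V + V^T)| = |87| = 87

87


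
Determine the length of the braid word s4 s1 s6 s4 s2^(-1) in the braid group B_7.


The word length counts the number of generators (including inverses).
Listing each generator: s4, s1, s6, s4, s2^(-1)
There are 5 generators in this braid word.

5


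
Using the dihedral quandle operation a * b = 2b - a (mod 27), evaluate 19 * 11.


19 * 11 = 2*11 - 19 mod 27
= 22 - 19 mod 27
= 3 mod 27 = 3

3


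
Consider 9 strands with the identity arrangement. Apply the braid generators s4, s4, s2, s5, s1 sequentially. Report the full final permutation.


Starting with identity [1, 2, 3, 4, 5, 6, 7, 8, 9].
Apply generators in sequence:
  After s4: [1, 2, 3, 5, 4, 6, 7, 8, 9]
  After s4: [1, 2, 3, 4, 5, 6, 7, 8, 9]
  After s2: [1, 3, 2, 4, 5, 6, 7, 8, 9]
  After s5: [1, 3, 2, 4, 6, 5, 7, 8, 9]
  After s1: [3, 1, 2, 4, 6, 5, 7, 8, 9]
Final permutation: [3, 1, 2, 4, 6, 5, 7, 8, 9]

[3, 1, 2, 4, 6, 5, 7, 8, 9]


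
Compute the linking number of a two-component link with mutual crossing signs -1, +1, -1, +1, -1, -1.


Step 1: Count positive crossings: 2
Step 2: Count negative crossings: 4
Step 3: Sum of signs = 2 - 4 = -2
Step 4: Linking number = sum/2 = -2/2 = -1

-1


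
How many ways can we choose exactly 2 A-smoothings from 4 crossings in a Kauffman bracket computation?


We choose which 2 of 4 crossings get A-smoothings.
C(4, 2) = 4! / (2! * 2!)
= 6

6


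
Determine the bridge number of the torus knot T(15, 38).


The bridge number of T(p,q) is min(p,q).
min(15, 38) = 15

15


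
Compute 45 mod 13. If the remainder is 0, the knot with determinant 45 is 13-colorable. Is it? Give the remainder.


Step 1: A knot is p-colorable if and only if p divides its determinant.
Step 2: Compute 45 mod 13.
45 = 3 * 13 + 6
Step 3: 45 mod 13 = 6
Step 4: The knot is 13-colorable: no

6


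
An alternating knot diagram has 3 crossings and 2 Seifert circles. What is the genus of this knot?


For alternating knots, g = (c - s + 1)/2.
= (3 - 2 + 1)/2
= 2/2 = 1

1


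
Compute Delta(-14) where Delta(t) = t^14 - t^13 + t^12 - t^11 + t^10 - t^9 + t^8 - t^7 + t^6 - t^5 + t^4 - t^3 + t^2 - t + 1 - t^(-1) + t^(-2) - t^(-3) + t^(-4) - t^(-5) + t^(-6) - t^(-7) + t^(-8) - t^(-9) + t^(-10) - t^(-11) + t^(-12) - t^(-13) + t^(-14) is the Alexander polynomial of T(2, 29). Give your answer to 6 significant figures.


Substituting t = -14 into Delta(t) = t^14 - t^13 + t^12 - t^11 + t^10 - t^9 + t^8 - t^7 + t^6 - t^5 + t^4 - t^3 + t^2 - t + 1 - t^(-1) + t^(-2) - t^(-3) + t^(-4) - t^(-5) + t^(-6) - t^(-7) + t^(-8) - t^(-9) + t^(-10) - t^(-11) + t^(-12) - t^(-13) + t^(-14):
Term values: (11112006825558016) + (793714773254144) + (56693912375296) + (4049565169664) + (289254654976) + (20661046784) + (1475789056) + (105413504) + (7529536) + (537824) + (38416) + (2744) + (196) + (14) + (1) + (0.0714286) + (0.00510204) + (0.000364431) + (2.60308e-05) + (1.85934e-06) + (1.3281e-07) + (9.48645e-09) + (6.77604e-10) + (4.84003e-11) + (3.45716e-12) + (2.4694e-13) + (1.76386e-14) + (1.2599e-15) + (8.99927e-17)
Sum = 1.196677658e+16
Rounded to 6 significant figures: 1.19668e+16

1.19668e+16


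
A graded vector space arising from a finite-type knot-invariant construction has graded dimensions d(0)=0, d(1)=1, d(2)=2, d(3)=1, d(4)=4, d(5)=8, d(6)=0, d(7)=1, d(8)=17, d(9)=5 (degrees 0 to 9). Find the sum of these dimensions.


Total dimension = d(0) + d(1) + ... + d(9)
= 0 + 1 + 2 + 1 + 4 + 8 + 0 + 1 + 17 + 5
= 39

39


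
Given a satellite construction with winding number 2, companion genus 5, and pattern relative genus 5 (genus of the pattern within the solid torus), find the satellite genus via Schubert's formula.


Schubert: g(satellite) = g_rel(pattern) + |winding| * g(companion),
where g_rel(pattern) is the genus of the pattern relative to the solid torus.
= 5 + 2 * 5
= 5 + 10 = 15

15


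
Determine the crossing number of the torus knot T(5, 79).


For a torus knot T(p, q) with gcd(p,q)=1,
the crossing number is min(p*(q-1), q*(p-1)).
p*(q-1) = 5*78 = 390
q*(p-1) = 79*4 = 316
min(390, 316) = 316

316


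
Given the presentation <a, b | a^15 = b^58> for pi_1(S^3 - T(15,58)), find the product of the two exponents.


The relation is a^15 = b^58.
Product of exponents = 15 * 58
= 870

870


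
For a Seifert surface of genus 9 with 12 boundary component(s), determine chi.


chi = 2 - 2g - b
= 2 - 2*9 - 12
= 2 - 18 - 12 = -28

-28


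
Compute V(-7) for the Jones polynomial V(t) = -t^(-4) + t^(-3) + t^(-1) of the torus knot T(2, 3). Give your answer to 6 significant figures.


Substituting t = -7 into V(t) = -t^(-4) + t^(-3) + t^(-1):
  (-)t^(-4) = -0.000416493
  (+)t^(-3) = -0.00291545
  (+)t^(-1) = -0.142857
Sum = (-0.000416493) + (-0.00291545) + (-0.142857)
= -0.1461890879
Rounded to 6 significant figures: -0.146189

-0.146189


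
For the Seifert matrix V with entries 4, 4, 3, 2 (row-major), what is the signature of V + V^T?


Step 1: V + V^T = [[8, 7], [7, 4]]
Step 2: trace = 12, det = -17
Step 3: Discriminant = 12^2 - 4*(-17) = 212
Step 4: Eigenvalues: 13.2801, -1.28011
Step 5: Signature = (# positive eigenvalues) - (# negative eigenvalues) = 0

0


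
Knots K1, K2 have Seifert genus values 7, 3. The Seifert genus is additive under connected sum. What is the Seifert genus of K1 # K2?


The Seifert genus is additive under connected sum.
Seifert genus(K1 # K2) = (7) + (3)
= 10

10


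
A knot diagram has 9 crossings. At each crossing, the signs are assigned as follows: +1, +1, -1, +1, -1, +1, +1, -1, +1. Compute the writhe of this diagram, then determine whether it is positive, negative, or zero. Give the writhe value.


Step 1: Count positive crossings (+1).
Positive crossings: 6
Step 2: Count negative crossings (-1).
Negative crossings: 3
Step 3: Writhe = (positive) - (negative)
w = 6 - 3 = 3
Step 4: |w| = 3, and w is positive

3


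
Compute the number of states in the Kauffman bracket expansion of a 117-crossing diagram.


Each crossing contributes 2 choices (A-smoothing or B-smoothing).
Total states = 2^117 = 166153499473114484112975882535043072

166153499473114484112975882535043072


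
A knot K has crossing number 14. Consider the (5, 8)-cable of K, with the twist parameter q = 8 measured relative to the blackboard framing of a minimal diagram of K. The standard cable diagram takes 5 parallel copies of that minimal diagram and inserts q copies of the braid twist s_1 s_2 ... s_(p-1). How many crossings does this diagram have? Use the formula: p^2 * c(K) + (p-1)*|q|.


Step 1: Each of the c(K) crossings of the companion diagram becomes p*p = p^2 crossings among the p parallel strands, and each of the |q| twists s_1 s_2 ... s_(p-1) adds (p-1) crossings.
  Crossings = p^2 * c(K) + (p-1)*|q|
Step 2: = 5^2 * 14 + (5-1)*8
Step 3: = 25*14 + 4*8
Step 4: = 350 + 32 = 382

382


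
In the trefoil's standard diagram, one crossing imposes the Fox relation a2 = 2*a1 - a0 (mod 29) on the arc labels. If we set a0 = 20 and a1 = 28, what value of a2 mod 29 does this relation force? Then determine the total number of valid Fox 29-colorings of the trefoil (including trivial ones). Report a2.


Step 1: Apply the given crossing relation 2*a1 - a0 - a2 = 0 (mod 29).
  a2 = 2*a1 - a0 mod 29
  a2 = 2*28 - 20 mod 29
  a2 = 56 - 20 mod 29
  a2 = 36 mod 29 = 7
Step 2: The trefoil has determinant 3.
  Number of Fox p-colorings (p prime) is p^2 if p = 3, else p.
  Since 29 does not divide 3, only trivial (constant) colorings exist.
  (So the trial a0 = 20, a1 = 28 with a0 != a1 does NOT extend to a valid coloring of the whole trefoil: the other two crossing relations require 3*(a1 - a0) = 0 (mod 29), which fails.)
  Total colorings = 29
Step 3: a2 = 7, total Fox 29-colorings = 29

7


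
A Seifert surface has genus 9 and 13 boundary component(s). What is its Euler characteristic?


chi = 2 - 2g - b
= 2 - 2*9 - 13
= 2 - 18 - 13 = -29

-29


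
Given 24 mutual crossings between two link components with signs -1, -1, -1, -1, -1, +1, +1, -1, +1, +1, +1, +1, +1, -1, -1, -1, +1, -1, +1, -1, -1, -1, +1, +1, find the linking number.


Step 1: Count positive crossings: 11
Step 2: Count negative crossings: 13
Step 3: Sum of signs = 11 - 13 = -2
Step 4: Linking number = sum/2 = -2/2 = -1

-1


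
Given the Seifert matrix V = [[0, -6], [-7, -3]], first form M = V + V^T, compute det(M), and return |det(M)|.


Step 1: Form V + V^T where V = [[0, -6], [-7, -3]]
  V^T = [[0, -7], [-6, -3]]
  V + V^T = [[0, -13], [-13, -6]]
Step 2: det(V + V^T) = 0*(-6) - (-13)*(-13)
  = 0 - 169 = -169
Step 3: Knot determinant = |det(V + V^T)| = |-169| = 169

169


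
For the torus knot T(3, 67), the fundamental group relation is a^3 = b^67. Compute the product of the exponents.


The relation is a^3 = b^67.
Product of exponents = 3 * 67
= 201

201


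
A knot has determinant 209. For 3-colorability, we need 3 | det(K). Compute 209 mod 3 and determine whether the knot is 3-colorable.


Step 1: A knot is p-colorable if and only if p divides its determinant.
Step 2: Compute 209 mod 3.
209 = 69 * 3 + 2
Step 3: 209 mod 3 = 2
Step 4: The knot is 3-colorable: no

2


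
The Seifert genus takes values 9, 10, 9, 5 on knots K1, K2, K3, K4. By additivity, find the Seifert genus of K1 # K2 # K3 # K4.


The Seifert genus is additive under connected sum.
Seifert genus(K1 # K2 # K3 # K4) = (9) + (10) + (9) + (5)
= 33

33


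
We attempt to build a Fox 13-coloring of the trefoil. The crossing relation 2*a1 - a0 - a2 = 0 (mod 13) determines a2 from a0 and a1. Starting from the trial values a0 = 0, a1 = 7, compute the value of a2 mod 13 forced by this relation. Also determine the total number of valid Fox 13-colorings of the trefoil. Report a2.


Step 1: Apply the given crossing relation 2*a1 - a0 - a2 = 0 (mod 13).
  a2 = 2*a1 - a0 mod 13
  a2 = 2*7 - 0 mod 13
  a2 = 14 - 0 mod 13
  a2 = 14 mod 13 = 1
Step 2: The trefoil has determinant 3.
  Number of Fox p-colorings (p prime) is p^2 if p = 3, else p.
  Since 13 does not divide 3, only trivial (constant) colorings exist.
  (So the trial a0 = 0, a1 = 7 with a0 != a1 does NOT extend to a valid coloring of the whole trefoil: the other two crossing relations require 3*(a1 - a0) = 0 (mod 13), which fails.)
  Total colorings = 13
Step 3: a2 = 1, total Fox 13-colorings = 13

1


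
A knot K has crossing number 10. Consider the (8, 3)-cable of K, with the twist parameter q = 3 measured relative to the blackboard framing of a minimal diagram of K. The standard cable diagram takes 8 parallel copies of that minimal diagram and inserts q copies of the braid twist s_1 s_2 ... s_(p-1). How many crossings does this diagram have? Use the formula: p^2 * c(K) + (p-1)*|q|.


Step 1: Each of the c(K) crossings of the companion diagram becomes p*p = p^2 crossings among the p parallel strands, and each of the |q| twists s_1 s_2 ... s_(p-1) adds (p-1) crossings.
  Crossings = p^2 * c(K) + (p-1)*|q|
Step 2: = 8^2 * 10 + (8-1)*3
Step 3: = 64*10 + 7*3
Step 4: = 640 + 21 = 661

661


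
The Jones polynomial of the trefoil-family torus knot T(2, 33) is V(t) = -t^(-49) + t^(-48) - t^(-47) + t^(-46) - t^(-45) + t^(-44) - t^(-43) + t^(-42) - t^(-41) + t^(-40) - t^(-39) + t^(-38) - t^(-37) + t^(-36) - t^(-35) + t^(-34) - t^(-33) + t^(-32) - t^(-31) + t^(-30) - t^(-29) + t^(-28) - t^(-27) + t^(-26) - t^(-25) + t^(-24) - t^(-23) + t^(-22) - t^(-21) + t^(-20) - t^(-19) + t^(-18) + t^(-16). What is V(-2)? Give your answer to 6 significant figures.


Substituting t = -2 into V(t) = -t^(-49) + t^(-48) - t^(-47) + t^(-46) - t^(-45) + t^(-44) - t^(-43) + t^(-42) - t^(-41) + t^(-40) - t^(-39) + t^(-38) - t^(-37) + t^(-36) - t^(-35) + t^(-34) - t^(-33) + t^(-32) - t^(-31) + t^(-30) - t^(-29) + t^(-28) - t^(-27) + t^(-26) - t^(-25) + t^(-24) - t^(-23) + t^(-22) - t^(-21) + t^(-20) - t^(-19) + t^(-18) + t^(-16):
  (-)t^(-49) = 1.77636e-15
  (+)t^(-48) = 3.55271e-15
  (-)t^(-47) = 7.10543e-15
  (+)t^(-46) = 1.42109e-14
  (-)t^(-45) = 2.84217e-14
  (+)t^(-44) = 5.68434e-14
  (-)t^(-43) = 1.13687e-13
  (+)t^(-42) = 2.27374e-13
  (-)t^(-41) = 4.54747e-13
  (+)t^(-40) = 9.09495e-13
  (-)t^(-39) = 1.81899e-12
  (+)t^(-38) = 3.63798e-12
  (-)t^(-37) = 7.27596e-12
  (+)t^(-36) = 1.45519e-11
  (-)t^(-35) = 2.91038e-11
  (+)t^(-34) = 5.82077e-11
  (-)t^(-33) = 1.16415e-10
  (+)t^(-32) = 2.32831e-10
  (-)t^(-31) = 4.65661e-10
  (+)t^(-30) = 9.31323e-10
  (-)t^(-29) = 1.86265e-09
  (+)t^(-28) = 3.72529e-09
  (-)t^(-27) = 7.45058e-09
  (+)t^(-26) = 1.49012e-08
  (-)t^(-25) = 2.98023e-08
  (+)t^(-24) = 5.96046e-08
  (-)t^(-23) = 1.19209e-07
  (+)t^(-22) = 2.38419e-07
  (-)t^(-21) = 4.76837e-07
  (+)t^(-20) = 9.53674e-07
  (-)t^(-19) = 1.90735e-06
  (+)t^(-18) = 3.8147e-06
  (+)t^(-16) = 1.52588e-05
Sum = (1.77636e-15) + (3.55271e-15) + (7.10543e-15) + (1.42109e-14) + (2.84217e-14) + (5.68434e-14) + (1.13687e-13) + (2.27374e-13) + (4.54747e-13) + (9.09495e-13) + (1.81899e-12) + (3.63798e-12) + (7.27596e-12) + (1.45519e-11) + (2.91038e-11) + (5.82077e-11) + (1.16415e-10) + (2.32831e-10) + (4.65661e-10) + (9.31323e-10) + (1.86265e-09) + (3.72529e-09) + (7.45058e-09) + (1.49012e-08) + (2.98023e-08) + (5.96046e-08) + (1.19209e-07) + (2.38419e-07) + (4.76837e-07) + (9.53674e-07) + (1.90735e-06) + (3.8147e-06) + (1.52588e-05)
= 2.288818359e-05
Rounded to 6 significant figures: 2.28882e-05

2.28882e-05


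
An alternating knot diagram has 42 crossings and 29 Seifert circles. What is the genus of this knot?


For alternating knots, g = (c - s + 1)/2.
= (42 - 29 + 1)/2
= 14/2 = 7

7


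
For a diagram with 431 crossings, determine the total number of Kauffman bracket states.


Each crossing contributes 2 choices (A-smoothing or B-smoothing).
Total states = 2^431 = 5545339388241629719156828368286167406872874150751633150340959161229242615611251246079948812208279156194782421922807143657948315648

5545339388241629719156828368286167406872874150751633150340959161229242615611251246079948812208279156194782421922807143657948315648


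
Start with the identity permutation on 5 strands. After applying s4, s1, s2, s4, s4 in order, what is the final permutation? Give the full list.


Starting with identity [1, 2, 3, 4, 5].
Apply generators in sequence:
  After s4: [1, 2, 3, 5, 4]
  After s1: [2, 1, 3, 5, 4]
  After s2: [2, 3, 1, 5, 4]
  After s4: [2, 3, 1, 4, 5]
  After s4: [2, 3, 1, 5, 4]
Final permutation: [2, 3, 1, 5, 4]

[2, 3, 1, 5, 4]
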